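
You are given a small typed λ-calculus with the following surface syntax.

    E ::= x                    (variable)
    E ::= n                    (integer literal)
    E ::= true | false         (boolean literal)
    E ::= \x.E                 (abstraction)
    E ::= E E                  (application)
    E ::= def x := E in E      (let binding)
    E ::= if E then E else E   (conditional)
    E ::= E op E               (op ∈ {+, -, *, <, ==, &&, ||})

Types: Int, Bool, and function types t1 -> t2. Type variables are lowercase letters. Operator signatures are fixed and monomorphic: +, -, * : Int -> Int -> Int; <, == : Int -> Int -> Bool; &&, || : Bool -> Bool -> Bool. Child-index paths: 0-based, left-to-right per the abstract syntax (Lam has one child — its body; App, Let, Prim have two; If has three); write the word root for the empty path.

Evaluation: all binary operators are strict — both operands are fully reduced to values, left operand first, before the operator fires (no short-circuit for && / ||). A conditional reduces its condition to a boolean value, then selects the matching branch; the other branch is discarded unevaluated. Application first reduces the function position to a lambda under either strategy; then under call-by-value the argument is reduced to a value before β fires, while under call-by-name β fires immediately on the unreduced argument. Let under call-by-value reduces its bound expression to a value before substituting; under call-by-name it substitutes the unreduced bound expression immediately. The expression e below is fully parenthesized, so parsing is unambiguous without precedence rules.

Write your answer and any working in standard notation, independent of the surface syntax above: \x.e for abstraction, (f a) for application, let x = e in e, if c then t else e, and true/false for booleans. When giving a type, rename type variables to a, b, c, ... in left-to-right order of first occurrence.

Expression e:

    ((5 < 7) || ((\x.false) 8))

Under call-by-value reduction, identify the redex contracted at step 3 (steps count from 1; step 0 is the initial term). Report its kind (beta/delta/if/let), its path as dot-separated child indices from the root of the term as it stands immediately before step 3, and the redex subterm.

Answer: delta at root : (true || false)

Trace:
step 0: ((5 < 7) || ((\x.false) 8))
step 1: [delta@0] (true || ((\x.false) 8))
step 2: [beta@1] (true || false)
step 3: [delta@root] true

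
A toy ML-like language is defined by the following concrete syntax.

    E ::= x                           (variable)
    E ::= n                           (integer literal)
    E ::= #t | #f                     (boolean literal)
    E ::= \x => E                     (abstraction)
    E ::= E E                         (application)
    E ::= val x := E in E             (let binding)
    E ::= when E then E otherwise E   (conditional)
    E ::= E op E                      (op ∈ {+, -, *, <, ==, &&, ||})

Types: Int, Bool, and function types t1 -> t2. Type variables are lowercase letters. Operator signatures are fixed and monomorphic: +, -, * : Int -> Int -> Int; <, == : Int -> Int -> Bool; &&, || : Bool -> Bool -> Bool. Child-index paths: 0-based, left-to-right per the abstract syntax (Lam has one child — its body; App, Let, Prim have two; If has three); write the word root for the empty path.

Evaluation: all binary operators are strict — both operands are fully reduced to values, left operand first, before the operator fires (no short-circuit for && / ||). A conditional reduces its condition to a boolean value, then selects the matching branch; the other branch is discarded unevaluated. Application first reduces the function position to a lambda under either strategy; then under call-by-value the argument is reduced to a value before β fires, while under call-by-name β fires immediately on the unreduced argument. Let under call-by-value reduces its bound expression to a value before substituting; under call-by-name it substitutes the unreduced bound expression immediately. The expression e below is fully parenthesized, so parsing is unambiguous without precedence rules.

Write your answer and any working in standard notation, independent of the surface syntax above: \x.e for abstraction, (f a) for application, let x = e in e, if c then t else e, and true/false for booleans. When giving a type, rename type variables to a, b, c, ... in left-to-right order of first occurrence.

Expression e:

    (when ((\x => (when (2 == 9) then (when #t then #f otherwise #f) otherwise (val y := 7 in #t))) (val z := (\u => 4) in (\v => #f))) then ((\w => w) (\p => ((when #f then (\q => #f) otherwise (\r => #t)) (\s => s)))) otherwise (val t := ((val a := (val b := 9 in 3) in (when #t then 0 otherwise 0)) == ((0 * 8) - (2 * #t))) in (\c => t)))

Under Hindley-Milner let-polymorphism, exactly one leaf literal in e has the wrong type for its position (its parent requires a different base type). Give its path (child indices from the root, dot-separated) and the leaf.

Answer: 2.0.1.1.1 : true

Trace:
  unify Int ~ Int
  unify Int ~ Int
  unify Bool ~ Bool
  unify Bool ~ Bool
  unify Bool ~ Bool
let y : Int
  unify Bool ~ Bool
\x._ : a -> Bool
\u._ : b -> Int
let z : forall. b -> Int
\v._ : c -> Bool
  unify a -> Bool ~ (c -> Bool) -> d
  unify a ~ c -> Bool
  unify Bool ~ d
_ _ : Bool
  unify Bool ~ Bool
w : e
\w._ : e -> e
  unify Bool ~ Bool
\q._ : g -> Bool
\r._ : h -> Bool
  unify g -> Bool ~ h -> Bool
  unify g ~ h
  unify Bool ~ Bool
s : i
\s._ : i -> i
  unify h -> Bool ~ (i -> i) -> j
  unify h ~ i -> i
  unify Bool ~ j
_ _ : Bool
\p._ : f -> Bool
  unify e -> e ~ (f -> Bool) -> k
  unify e ~ f -> Bool
  unify f -> Bool ~ k
_ _ : f -> Bool
let b : Int
let a : Int
  unify Bool ~ Bool
  unify Int ~ Int
  unify Int ~ Int
  unify Int ~ Int
  unify Int ~ Int
  unify Int ~ Int
  unify Int ~ Int
  unify Bool ~ Int
  FAIL: mismatch Bool ~ Int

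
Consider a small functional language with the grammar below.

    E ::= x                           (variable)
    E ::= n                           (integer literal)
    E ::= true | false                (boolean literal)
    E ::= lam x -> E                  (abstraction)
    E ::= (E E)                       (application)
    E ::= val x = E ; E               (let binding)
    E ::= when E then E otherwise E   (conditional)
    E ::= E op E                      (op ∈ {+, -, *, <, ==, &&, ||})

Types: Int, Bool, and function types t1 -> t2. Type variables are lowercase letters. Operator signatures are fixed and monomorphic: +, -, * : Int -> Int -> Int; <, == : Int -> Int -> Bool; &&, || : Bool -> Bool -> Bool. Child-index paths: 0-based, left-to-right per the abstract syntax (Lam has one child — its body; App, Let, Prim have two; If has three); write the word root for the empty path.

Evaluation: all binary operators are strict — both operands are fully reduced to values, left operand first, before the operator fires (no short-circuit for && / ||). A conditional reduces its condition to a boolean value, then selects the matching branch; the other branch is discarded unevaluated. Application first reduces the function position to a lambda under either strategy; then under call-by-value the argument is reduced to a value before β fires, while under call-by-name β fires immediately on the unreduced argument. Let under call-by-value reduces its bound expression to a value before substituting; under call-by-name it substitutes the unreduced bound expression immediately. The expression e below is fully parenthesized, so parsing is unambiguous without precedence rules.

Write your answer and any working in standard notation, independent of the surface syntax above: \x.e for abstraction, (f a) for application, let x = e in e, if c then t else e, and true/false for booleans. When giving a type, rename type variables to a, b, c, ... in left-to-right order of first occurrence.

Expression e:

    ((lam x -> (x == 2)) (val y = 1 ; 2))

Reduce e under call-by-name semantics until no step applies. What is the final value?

Derivation:
step 0: ((\x.(x == 2)) (let y = 1 in 2))
step 1: [beta@root] ((let y = 1 in 2) == 2)
step 2: [let@0] (2 == 2)
step 3: [delta@root] true

Answer: true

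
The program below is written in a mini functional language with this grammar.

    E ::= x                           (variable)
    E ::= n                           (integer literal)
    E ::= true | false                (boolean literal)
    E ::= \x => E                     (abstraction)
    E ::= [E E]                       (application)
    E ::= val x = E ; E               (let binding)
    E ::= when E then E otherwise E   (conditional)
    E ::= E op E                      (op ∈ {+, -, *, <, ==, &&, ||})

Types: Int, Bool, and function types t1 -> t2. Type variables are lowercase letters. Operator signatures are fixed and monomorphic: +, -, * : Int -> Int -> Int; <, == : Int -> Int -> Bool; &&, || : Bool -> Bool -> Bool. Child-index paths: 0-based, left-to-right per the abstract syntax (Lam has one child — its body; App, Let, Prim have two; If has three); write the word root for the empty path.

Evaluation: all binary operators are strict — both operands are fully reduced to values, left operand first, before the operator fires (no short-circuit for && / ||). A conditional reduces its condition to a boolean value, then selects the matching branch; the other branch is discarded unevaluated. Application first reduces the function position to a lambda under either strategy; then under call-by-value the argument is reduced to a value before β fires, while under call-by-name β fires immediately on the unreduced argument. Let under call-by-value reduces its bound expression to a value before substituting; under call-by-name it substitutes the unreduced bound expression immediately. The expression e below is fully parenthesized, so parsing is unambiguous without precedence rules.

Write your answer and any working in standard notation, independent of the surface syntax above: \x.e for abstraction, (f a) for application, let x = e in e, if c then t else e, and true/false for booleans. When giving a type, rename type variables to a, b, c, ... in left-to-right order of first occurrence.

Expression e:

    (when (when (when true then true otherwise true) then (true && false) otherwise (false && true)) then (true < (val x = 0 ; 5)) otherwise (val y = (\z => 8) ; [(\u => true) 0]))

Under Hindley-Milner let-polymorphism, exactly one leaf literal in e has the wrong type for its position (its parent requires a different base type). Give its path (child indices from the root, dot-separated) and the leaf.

Derivation:
  unify Bool ~ Bool
  unify Bool ~ Bool
  unify Bool ~ Bool
  unify Bool ~ Bool
  unify Bool ~ Bool
  unify Bool ~ Bool
  unify Bool ~ Bool
  unify Bool ~ Bool
  unify Bool ~ Bool
  unify Bool ~ Int
  FAIL: mismatch Bool ~ Int

Answer: 1.0 : true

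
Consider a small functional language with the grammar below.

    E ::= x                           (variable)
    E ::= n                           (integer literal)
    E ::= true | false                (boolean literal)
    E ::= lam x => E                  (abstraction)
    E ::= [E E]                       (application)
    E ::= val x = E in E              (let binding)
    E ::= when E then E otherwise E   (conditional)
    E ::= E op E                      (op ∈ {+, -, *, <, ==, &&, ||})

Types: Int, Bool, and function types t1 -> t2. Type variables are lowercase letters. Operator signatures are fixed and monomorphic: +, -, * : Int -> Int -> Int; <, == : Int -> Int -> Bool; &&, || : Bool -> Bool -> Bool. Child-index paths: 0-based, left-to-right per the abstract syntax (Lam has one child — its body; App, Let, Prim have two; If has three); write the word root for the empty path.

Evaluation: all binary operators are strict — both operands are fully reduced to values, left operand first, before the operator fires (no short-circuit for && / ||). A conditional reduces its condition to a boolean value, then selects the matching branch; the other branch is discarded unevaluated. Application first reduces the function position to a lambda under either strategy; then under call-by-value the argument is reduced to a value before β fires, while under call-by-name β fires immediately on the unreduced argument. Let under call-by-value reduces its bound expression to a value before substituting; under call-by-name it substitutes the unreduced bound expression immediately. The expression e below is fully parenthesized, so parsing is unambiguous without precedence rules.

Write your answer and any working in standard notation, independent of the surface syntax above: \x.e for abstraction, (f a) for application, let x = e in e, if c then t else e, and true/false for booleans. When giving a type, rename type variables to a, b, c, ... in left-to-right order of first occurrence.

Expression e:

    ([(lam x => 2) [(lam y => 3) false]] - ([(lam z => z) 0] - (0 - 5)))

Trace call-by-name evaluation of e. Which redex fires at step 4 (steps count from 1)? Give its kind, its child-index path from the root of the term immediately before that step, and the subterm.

Answer: delta at 1 : (0 - -5)

Trace:
step 0: (((\x.2) ((\y.3) false)) - (((\z.z) 0) - (0 - 5)))
step 1: [beta@0] (2 - (((\z.z) 0) - (0 - 5)))
step 2: [beta@1.0] (2 - (0 - (0 - 5)))
step 3: [delta@1.1] (2 - (0 - -5))
step 4: [delta@1] (2 - 5)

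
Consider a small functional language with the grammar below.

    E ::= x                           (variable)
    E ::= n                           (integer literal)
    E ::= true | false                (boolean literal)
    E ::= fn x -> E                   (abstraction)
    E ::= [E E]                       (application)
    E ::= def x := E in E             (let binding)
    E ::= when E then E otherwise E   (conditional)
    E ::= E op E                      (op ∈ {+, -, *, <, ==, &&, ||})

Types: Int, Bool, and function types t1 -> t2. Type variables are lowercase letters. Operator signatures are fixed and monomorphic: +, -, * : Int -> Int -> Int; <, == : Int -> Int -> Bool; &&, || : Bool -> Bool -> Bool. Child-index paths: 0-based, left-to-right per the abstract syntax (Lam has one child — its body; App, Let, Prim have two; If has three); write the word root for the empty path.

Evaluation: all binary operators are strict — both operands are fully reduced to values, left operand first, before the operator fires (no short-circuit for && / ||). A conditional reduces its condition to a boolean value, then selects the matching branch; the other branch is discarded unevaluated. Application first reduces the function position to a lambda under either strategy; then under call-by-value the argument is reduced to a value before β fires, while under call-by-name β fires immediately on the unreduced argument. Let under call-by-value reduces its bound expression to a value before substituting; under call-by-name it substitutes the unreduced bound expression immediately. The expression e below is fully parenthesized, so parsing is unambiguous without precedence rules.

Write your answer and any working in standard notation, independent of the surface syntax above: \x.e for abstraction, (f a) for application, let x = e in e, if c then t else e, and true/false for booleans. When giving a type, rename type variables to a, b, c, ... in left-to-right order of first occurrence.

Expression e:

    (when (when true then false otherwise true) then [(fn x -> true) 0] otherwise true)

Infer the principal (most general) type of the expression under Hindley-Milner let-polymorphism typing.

Answer: Bool

Derivation:
  unify Bool ~ Bool
  unify Bool ~ Bool
  unify Bool ~ Bool
\x._ : a -> Bool
  unify a -> Bool ~ Int -> b
  unify a ~ Int
  unify Bool ~ b
_ _ : Bool
  unify Bool ~ Bool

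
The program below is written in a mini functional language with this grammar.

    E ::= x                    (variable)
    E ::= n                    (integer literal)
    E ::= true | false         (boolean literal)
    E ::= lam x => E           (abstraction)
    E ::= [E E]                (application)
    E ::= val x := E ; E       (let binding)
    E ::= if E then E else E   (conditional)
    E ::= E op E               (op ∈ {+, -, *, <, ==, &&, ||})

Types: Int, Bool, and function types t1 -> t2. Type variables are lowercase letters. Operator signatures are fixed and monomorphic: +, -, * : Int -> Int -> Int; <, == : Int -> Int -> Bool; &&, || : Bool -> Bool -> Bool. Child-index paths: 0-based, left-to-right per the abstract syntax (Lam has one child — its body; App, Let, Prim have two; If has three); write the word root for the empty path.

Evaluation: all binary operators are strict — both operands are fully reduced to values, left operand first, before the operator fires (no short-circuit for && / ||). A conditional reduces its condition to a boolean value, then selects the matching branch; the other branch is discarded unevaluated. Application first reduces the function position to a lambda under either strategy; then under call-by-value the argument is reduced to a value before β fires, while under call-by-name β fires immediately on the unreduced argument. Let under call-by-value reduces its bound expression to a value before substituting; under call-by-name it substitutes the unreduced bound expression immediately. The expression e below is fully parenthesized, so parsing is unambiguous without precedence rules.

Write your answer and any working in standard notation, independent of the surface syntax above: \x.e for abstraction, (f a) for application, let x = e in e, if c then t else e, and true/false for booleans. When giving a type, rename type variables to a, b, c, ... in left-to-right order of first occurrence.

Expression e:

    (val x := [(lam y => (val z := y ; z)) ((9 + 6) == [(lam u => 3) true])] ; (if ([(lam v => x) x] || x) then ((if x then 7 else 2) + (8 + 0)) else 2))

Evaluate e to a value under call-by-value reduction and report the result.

Derivation:
step 0: (let x = ((\y.(let z = y in z)) ((9 + 6) == ((\u.3) true))) in (if (((\v.x) x) || x) then ((if x then 7 else 2) + (8 + 0)) else 2))
step 1: [delta@0.1.0] (let x = ((\y.(let z = y in z)) (15 == ((\u.3) true))) in (if (((\v.x) x) || x) then ((if x then 7 else 2) + (8 + 0)) else 2))
step 2: [beta@0.1.1] (let x = ((\y.(let z = y in z)) (15 == 3)) in (if (((\v.x) x) || x) then ((if x then 7 else 2) + (8 + 0)) else 2))
step 3: [delta@0.1] (let x = ((\y.(let z = y in z)) false) in (if (((\v.x) x) || x) then ((if x then 7 else 2) + (8 + 0)) else 2))
step 4: [beta@0] (let x = (let z = false in z) in (if (((\v.x) x) || x) then ((if x then 7 else 2) + (8 + 0)) else 2))
step 5: [let@0] (let x = false in (if (((\v.x) x) || x) then ((if x then 7 else 2) + (8 + 0)) else 2))
step 6: [let@root] (if (((\v.false) false) || false) then ((if false then 7 else 2) + (8 + 0)) else 2)
step 7: [beta@0.0] (if (false || false) then ((if false then 7 else 2) + (8 + 0)) else 2)
step 8: [delta@0] (if false then ((if false then 7 else 2) + (8 + 0)) else 2)
step 9: [if@root] 2

Answer: 2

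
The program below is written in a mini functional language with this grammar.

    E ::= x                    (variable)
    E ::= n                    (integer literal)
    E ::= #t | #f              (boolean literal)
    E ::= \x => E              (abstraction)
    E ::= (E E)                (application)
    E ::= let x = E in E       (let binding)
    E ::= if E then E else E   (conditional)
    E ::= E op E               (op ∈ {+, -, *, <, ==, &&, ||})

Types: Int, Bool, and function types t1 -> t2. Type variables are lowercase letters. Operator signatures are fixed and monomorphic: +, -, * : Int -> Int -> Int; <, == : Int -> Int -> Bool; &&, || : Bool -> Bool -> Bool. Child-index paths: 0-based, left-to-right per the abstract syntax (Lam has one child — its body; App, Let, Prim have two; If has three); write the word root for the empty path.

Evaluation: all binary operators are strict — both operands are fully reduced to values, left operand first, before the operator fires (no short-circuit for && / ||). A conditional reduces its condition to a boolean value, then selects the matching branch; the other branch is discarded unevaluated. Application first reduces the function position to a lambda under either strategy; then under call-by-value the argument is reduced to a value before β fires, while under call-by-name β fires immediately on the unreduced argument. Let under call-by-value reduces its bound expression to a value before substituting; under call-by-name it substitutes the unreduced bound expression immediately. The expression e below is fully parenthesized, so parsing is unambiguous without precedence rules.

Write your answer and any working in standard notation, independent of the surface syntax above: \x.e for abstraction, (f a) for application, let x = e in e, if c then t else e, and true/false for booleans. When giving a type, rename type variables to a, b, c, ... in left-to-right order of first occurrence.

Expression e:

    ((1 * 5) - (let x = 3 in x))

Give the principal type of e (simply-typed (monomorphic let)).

Answer: Int

Trace:
  unify Int ~ Int
  unify Int ~ Int
  unify Int ~ Int
let x : Int
x : Int
  unify Int ~ Int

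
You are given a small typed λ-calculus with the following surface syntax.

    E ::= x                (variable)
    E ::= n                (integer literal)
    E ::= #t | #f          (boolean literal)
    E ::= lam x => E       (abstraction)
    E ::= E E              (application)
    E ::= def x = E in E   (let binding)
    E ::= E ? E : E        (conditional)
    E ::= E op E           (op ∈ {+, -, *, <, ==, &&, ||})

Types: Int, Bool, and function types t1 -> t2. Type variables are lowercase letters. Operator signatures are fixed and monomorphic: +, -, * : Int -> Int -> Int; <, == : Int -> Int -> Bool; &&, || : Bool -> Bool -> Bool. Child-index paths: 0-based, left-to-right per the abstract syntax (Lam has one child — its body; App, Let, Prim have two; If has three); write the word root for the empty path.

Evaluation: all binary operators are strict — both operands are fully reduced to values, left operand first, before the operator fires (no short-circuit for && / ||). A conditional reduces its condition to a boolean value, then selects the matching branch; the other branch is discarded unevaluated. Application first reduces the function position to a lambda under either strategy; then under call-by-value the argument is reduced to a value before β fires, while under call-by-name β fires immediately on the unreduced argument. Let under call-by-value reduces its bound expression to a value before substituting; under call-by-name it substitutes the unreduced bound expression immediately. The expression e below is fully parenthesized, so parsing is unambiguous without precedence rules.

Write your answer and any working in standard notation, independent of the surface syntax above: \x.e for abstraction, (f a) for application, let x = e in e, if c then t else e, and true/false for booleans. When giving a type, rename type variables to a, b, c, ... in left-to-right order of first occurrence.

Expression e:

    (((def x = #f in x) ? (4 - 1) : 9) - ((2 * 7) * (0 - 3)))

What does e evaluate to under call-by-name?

Derivation:
step 0: ((if (let x = false in x) then (4 - 1) else 9) - ((2 * 7) * (0 - 3)))
step 1: [let@0.0] ((if false then (4 - 1) else 9) - ((2 * 7) * (0 - 3)))
step 2: [if@0] (9 - ((2 * 7) * (0 - 3)))
step 3: [delta@1.0] (9 - (14 * (0 - 3)))
step 4: [delta@1.1] (9 - (14 * -3))
step 5: [delta@1] (9 - -42)
step 6: [delta@root] 51

Answer: 51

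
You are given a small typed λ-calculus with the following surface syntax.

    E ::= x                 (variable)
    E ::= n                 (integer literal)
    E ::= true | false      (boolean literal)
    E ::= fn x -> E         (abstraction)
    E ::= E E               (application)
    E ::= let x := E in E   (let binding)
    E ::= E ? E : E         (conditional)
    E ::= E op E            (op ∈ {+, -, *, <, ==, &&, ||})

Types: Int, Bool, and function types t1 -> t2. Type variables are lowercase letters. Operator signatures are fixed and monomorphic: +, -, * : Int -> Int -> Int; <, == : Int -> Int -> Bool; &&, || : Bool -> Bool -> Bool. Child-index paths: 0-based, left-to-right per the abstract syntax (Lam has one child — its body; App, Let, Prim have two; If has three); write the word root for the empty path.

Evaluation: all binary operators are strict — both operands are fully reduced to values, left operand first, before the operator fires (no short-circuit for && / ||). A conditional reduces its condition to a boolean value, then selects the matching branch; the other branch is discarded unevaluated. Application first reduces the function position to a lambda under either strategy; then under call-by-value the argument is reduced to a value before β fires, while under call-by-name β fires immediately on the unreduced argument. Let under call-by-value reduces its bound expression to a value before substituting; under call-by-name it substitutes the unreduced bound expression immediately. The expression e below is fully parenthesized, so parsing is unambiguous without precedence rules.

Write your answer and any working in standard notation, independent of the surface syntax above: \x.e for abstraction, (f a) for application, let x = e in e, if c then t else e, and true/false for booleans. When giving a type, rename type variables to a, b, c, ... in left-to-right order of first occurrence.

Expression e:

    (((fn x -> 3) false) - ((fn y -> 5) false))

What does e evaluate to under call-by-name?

Trace:
step 0: (((\x.3) false) - ((\y.5) false))
step 1: [beta@0] (3 - ((\y.5) false))
step 2: [beta@1] (3 - 5)
step 3: [delta@root] -2

Answer: -2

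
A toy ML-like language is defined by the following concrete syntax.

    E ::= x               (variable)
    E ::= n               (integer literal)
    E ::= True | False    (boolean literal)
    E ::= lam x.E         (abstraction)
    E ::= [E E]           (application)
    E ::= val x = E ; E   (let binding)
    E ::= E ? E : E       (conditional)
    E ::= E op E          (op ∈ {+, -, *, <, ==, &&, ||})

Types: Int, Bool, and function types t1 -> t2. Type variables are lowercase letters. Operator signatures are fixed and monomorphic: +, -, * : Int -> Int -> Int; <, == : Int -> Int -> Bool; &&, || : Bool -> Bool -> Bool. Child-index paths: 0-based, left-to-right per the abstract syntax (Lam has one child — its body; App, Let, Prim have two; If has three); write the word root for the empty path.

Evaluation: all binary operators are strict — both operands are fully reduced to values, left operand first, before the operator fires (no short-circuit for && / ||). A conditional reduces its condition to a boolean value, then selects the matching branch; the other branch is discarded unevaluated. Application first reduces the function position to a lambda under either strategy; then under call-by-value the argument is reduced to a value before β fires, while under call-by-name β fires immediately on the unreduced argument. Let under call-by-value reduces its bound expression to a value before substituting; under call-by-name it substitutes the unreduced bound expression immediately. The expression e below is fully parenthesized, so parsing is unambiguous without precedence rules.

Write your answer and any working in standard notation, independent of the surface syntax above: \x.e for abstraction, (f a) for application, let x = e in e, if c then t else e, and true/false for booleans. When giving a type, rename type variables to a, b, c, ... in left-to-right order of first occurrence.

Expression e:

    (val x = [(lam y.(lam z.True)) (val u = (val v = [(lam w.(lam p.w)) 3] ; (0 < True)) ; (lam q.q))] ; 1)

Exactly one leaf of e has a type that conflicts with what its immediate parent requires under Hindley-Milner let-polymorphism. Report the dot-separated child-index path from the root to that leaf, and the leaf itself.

Answer: 0.1.0.1.1 : true

Trace:
\z._ : b -> Bool
\y._ : a -> b -> Bool
w : c
\p._ : d -> c
\w._ : c -> d -> c
  unify c -> d -> c ~ Int -> e
  unify c ~ Int
  unify d -> Int ~ e
_ _ : d -> Int
let v : forall. d -> Int
  unify Int ~ Int
  unify Bool ~ Int
  FAIL: mismatch Bool ~ Int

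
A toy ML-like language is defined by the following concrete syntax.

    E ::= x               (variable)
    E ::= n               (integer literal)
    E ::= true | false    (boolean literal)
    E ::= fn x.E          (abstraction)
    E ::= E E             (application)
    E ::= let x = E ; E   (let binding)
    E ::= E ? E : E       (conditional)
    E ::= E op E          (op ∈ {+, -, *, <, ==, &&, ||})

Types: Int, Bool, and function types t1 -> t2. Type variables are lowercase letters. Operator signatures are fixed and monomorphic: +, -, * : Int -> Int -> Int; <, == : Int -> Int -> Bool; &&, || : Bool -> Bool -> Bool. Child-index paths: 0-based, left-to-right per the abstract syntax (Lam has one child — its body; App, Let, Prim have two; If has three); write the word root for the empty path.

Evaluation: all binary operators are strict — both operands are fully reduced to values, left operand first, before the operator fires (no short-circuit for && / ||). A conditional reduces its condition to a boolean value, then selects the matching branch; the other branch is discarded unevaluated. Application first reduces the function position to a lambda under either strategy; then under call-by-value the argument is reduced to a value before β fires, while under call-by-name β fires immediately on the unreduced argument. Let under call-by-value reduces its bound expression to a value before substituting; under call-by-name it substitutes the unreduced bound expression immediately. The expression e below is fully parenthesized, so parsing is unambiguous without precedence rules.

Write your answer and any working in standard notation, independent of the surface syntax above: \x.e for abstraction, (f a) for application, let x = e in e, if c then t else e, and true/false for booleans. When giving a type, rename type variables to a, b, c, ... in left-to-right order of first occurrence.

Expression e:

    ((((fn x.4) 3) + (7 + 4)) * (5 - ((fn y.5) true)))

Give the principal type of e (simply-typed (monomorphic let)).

Derivation:
\x._ : a -> Int
  unify a -> Int ~ Int -> b
  unify a ~ Int
  unify Int ~ b
_ _ : Int
  unify Int ~ Int
  unify Int ~ Int
  unify Int ~ Int
  unify Int ~ Int
  unify Int ~ Int
  unify Int ~ Int
\y._ : c -> Int
  unify c -> Int ~ Bool -> d
  unify c ~ Bool
  unify Int ~ d
_ _ : Int
  unify Int ~ Int
  unify Int ~ Int

Answer: Int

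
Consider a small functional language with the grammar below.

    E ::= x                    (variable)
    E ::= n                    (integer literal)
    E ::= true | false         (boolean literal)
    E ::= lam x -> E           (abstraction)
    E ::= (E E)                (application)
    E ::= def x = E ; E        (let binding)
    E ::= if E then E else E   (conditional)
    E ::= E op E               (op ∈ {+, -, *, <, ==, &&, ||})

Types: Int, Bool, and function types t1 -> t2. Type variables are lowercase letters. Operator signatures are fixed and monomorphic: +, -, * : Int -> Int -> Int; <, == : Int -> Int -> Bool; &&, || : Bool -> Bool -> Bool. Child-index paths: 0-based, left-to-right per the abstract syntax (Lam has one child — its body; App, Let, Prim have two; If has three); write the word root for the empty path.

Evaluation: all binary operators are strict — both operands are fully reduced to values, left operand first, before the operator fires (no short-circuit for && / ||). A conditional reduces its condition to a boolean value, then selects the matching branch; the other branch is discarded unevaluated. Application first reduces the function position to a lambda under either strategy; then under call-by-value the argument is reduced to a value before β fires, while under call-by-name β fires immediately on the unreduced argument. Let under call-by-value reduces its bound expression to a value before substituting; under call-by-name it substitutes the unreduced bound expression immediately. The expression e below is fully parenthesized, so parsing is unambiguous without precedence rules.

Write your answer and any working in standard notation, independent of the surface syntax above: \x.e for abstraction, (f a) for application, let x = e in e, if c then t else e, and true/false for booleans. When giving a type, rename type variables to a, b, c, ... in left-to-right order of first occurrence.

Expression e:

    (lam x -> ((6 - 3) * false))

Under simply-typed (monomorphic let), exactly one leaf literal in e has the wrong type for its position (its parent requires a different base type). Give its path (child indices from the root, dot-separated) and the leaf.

Answer: 0.1 : false

Working:
  unify Int ~ Int
  unify Int ~ Int
  unify Int ~ Int
  unify Bool ~ Int
  FAIL: mismatch Bool ~ Int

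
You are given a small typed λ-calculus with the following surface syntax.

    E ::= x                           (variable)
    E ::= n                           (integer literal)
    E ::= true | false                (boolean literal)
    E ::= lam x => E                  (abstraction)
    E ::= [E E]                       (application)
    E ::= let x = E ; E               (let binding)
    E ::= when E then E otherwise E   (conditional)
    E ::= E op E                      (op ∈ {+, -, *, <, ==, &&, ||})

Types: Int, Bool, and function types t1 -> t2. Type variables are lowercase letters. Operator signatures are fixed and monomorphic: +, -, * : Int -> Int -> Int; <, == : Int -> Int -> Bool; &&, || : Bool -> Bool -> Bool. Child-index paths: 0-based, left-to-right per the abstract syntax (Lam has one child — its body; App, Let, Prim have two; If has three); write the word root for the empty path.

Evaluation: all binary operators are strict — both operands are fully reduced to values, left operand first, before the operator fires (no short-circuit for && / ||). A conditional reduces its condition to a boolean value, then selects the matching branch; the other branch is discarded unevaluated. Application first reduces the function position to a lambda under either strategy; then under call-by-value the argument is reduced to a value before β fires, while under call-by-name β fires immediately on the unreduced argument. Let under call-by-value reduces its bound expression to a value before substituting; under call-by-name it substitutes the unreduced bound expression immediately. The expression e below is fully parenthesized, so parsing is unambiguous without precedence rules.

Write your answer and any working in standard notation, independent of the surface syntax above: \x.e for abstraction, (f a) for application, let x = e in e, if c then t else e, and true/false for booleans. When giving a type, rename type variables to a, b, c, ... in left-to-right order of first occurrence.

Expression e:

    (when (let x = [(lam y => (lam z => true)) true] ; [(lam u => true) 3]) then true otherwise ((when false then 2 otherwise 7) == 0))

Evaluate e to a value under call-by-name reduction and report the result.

Answer: true

Trace:
step 0: (if (let x = ((\y.(\z.true)) true) in ((\u.true) 3)) then true else ((if false then 2 else 7) == 0))
step 1: [let@0] (if ((\u.true) 3) then true else ((if false then 2 else 7) == 0))
step 2: [beta@0] (if true then true else ((if false then 2 else 7) == 0))
step 3: [if@root] true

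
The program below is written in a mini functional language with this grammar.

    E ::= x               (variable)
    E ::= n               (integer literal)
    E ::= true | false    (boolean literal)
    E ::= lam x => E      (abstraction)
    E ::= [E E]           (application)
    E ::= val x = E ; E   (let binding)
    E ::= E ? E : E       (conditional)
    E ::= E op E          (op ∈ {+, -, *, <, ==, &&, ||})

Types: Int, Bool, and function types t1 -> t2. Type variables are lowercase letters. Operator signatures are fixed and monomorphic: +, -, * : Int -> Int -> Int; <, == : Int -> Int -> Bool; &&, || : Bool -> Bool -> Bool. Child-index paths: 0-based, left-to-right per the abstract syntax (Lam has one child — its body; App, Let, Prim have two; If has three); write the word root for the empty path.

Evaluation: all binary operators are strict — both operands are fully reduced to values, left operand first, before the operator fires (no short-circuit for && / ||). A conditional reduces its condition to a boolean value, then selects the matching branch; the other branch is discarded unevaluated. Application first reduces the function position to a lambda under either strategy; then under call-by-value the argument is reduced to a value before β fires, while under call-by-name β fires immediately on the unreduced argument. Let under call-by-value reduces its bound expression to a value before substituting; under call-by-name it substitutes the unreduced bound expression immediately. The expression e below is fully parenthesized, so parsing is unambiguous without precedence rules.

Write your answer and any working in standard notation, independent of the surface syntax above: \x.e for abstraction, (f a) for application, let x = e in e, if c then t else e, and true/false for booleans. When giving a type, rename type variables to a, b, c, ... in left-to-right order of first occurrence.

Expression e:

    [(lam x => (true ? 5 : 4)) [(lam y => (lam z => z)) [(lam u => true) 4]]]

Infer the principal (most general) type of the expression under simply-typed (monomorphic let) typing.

Answer: Int

Working:
  unify Bool ~ Bool
  unify Int ~ Int
\x._ : a -> Int
z : c
\z._ : c -> c
\y._ : b -> c -> c
\u._ : d -> Bool
  unify d -> Bool ~ Int -> e
  unify d ~ Int
  unify Bool ~ e
_ _ : Bool
  unify b -> c -> c ~ Bool -> f
  unify b ~ Bool
  unify c -> c ~ f
_ _ : c -> c
  unify a -> Int ~ (c -> c) -> g
  unify a ~ c -> c
  unify Int ~ g
_ _ : Int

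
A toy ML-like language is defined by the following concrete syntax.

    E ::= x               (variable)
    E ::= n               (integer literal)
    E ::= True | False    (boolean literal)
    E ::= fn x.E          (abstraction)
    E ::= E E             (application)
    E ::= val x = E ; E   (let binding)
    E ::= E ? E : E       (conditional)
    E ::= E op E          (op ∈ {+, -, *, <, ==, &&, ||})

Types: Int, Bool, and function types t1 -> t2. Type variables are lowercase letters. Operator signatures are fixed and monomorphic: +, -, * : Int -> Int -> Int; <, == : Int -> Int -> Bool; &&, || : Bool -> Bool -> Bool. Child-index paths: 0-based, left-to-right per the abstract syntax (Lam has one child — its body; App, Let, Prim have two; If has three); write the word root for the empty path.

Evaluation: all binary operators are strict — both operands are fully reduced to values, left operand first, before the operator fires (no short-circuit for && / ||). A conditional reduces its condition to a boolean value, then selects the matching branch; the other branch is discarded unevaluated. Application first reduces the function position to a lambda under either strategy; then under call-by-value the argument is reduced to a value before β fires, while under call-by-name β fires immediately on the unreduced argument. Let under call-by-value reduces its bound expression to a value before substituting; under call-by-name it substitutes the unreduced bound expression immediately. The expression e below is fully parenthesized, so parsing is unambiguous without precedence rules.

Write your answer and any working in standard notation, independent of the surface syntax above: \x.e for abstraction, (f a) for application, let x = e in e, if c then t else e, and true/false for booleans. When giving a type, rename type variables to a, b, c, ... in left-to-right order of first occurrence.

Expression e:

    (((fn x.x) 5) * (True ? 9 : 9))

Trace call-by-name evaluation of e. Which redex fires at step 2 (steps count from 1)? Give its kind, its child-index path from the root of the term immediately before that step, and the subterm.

Working:
step 0: (((\x.x) 5) * (if true then 9 else 9))
step 1: [beta@0] (5 * (if true then 9 else 9))
step 2: [if@1] (5 * 9)

Answer: if at 1 : (if true then 9 else 9)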